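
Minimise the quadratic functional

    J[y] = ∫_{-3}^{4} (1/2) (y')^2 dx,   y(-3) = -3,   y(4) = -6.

The Lagrangian is L = (1/2) (y')^2.
Compute ∂L/∂y = 0, ∂L/∂y' = y'.
The Euler-Lagrange equation d/dx(∂L/∂y') − ∂L/∂y = 0 reduces to
    y'' = 0.
Its general solution is
    y(x) = A x + B,
with A, B fixed by the endpoint conditions.
Applying the endpoint conditions y(-3) = -3 and y(4) = -6: solve A·-3 + B = -3 and A·4 + B = -6. Subtracting gives A(4 − -3) = -6 − -3, so A = -3/7, and B = -3 − A·-3 = -30/7. Therefore
    y(x) = (-3/7) x - 30/7.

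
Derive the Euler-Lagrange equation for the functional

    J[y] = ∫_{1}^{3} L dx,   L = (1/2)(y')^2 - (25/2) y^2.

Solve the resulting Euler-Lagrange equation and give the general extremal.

The Lagrangian is L = (1/2)(y')^2 - (25/2) y^2.
∂L/∂y = -25y.
∂L/∂y' = y'.
The Euler-Lagrange equation d/dx(∂L/∂y') − ∂L/∂y = 0 becomes:
    y'' + 25 y = 0
General solution: y(x) = A sin(5x) + B cos(5x), where A and B are arbitrary constants fixed by the endpoint conditions.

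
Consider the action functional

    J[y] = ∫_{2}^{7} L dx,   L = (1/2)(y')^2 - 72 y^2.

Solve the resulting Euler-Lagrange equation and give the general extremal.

The Lagrangian is L = (1/2)(y')^2 - 72 y^2.
∂L/∂y = -144y.
∂L/∂y' = y'.
The Euler-Lagrange equation d/dx(∂L/∂y') − ∂L/∂y = 0 becomes:
    y'' + 144 y = 0
General solution: y(x) = A sin(12x) + B cos(12x), where A and B are arbitrary constants fixed by the endpoint conditions.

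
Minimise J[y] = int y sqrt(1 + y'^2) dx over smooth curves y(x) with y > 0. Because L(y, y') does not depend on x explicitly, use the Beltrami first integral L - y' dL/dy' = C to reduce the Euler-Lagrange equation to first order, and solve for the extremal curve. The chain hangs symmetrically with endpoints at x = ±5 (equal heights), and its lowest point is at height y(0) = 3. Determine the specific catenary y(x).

The Lagrangian L(y, y') = y sqrt(1 + y'^2) has no explicit x dependence, so the Beltrami identity applies:
    L − y' ∂L/∂y' = C.
Compute ∂L/∂y' = y · y' / sqrt(1 + y'^2). Then
    L − y' ∂L/∂y'
    = y sqrt(1 + y'^2) − y · y'^2 / sqrt(1 + y'^2)
    = y (1 + y'^2 − y'^2) / sqrt(1 + y'^2)
    = y / sqrt(1 + y'^2) = C.
Squaring gives y^2 = C^2 (1 + y'^2), i.e.
    y'^2 = y^2 / C^2 − 1.
Separating variables,
    dy / sqrt(y^2 − C^2) = dx / C,
and integrating gives arccosh(y / C) = (x − a)/C, so
    y(x) = C cosh((x − a)/C),
the catenary. The constants C and a are fixed by the two endpoint conditions (and, for the hanging-chain problem, the length constraint selects C).
Now fit the given data. The endpoints x = ±5 are symmetric at equal height, so the catenary is even about its minimum: a = 0 and y(x) = C cosh(x/C). The lowest point is y(0) = C cosh(0) = C, and we are told y(0) = 3, so C = 3. Therefore
    y(x) = 3 cosh(x/3),
and at the endpoints
    y(±5) = 3 cosh(5/3).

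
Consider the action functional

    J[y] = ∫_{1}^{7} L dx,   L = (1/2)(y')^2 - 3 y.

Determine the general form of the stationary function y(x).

The Lagrangian is L = (1/2)(y')^2 - 3 y.
∂L/∂y = -3.
∂L/∂y' = y'.
The Euler-Lagrange equation d/dx(∂L/∂y') − ∂L/∂y = 0 becomes:
    y'' + 3 = 0
General solution: y(x) = -(3/2) x^2 + A x + B, where A and B are arbitrary constants fixed by the endpoint conditions.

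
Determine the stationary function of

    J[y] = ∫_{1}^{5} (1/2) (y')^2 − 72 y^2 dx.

The Lagrangian is L = (1/2) (y')^2 − 72 y^2.
Compute ∂L/∂y = -144y, ∂L/∂y' = y'.
The Euler-Lagrange equation d/dx(∂L/∂y') − ∂L/∂y = 0 reduces to
    y'' + 144 y = 0.
Its general solution is
    y(x) = A sin(12x) + B cos(12x),
with A, B fixed by the endpoint conditions.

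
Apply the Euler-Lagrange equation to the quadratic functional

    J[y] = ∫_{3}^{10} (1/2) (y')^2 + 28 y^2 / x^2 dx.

The Lagrangian is L = (1/2) (y')^2 + 28 y^2 / x^2.
Compute ∂L/∂y = 56y/x^2, ∂L/∂y' = y'.
The Euler-Lagrange equation d/dx(∂L/∂y') − ∂L/∂y = 0 reduces to
    y'' − 56/x^2 · y = 0  (x > 0).
Its general solution is
    y(x) = A x^8 + B x^(-7),
with A, B fixed by the endpoint conditions.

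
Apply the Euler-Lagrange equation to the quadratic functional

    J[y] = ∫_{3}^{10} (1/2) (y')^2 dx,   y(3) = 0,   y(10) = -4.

The Lagrangian is L = (1/2) (y')^2.
Compute ∂L/∂y = 0, ∂L/∂y' = y'.
The Euler-Lagrange equation d/dx(∂L/∂y') − ∂L/∂y = 0 reduces to
    y'' = 0.
Its general solution is
    y(x) = A x + B,
with A, B fixed by the endpoint conditions.
Applying the endpoint conditions y(3) = 0 and y(10) = -4: solve A·3 + B = 0 and A·10 + B = -4. Subtracting gives A(10 − 3) = -4 − 0, so A = -4/7, and B = 0 − A·3 = 12/7. Therefore
    y(x) = (-4/7) x + 12/7.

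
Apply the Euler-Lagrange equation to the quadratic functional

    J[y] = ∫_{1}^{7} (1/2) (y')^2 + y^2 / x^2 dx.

The Lagrangian is L = (1/2) (y')^2 + y^2 / x^2.
Compute ∂L/∂y = 2y/x^2, ∂L/∂y' = y'.
The Euler-Lagrange equation d/dx(∂L/∂y') − ∂L/∂y = 0 reduces to
    y'' − 2/x^2 · y = 0  (x > 0).
Its general solution is
    y(x) = A x^2 + B / x,
with A, B fixed by the endpoint conditions.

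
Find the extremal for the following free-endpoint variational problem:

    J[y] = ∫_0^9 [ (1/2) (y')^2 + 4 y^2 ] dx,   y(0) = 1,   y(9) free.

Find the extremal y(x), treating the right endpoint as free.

The Lagrangian L = (1/2) (y')^2 + 4 y^2 gives
    ∂L/∂y = 8 y,   ∂L/∂y' = y'.
Euler-Lagrange: y'' − 8 y = 0.
With k = sqrt(8), the general solution is
    y(x) = A cosh(sqrt(8) x) + B sinh(sqrt(8) x).
Fixed left endpoint y(0) = 1 ⇒ A = 1.
The right endpoint x = 9 is free, so the natural (transversality) condition is ∂L/∂y' |_{x=9} = 0, i.e. y'(9) = 0.
Compute y'(x) = A k sinh(k x) + B k cosh(k x), so
    y'(9) = A k sinh(k·9) + B k cosh(k·9) = 0
    ⇒ B = −A tanh(k·9) = − tanh(sqrt(8)·9).
Therefore the extremal is
    y(x) = cosh(sqrt(8) x) − tanh(sqrt(8)·9) sinh(sqrt(8) x).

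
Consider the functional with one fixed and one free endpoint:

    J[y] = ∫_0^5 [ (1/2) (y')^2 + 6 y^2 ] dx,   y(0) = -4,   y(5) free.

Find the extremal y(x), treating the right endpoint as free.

The Lagrangian L = (1/2) (y')^2 + 6 y^2 gives
    ∂L/∂y = 12 y,   ∂L/∂y' = y'.
Euler-Lagrange: y'' − 12 y = 0.
With k = sqrt(12), the general solution is
    y(x) = A cosh(sqrt(12) x) + B sinh(sqrt(12) x).
Fixed left endpoint y(0) = -4 ⇒ A = -4.
The right endpoint x = 5 is free, so the natural (transversality) condition is ∂L/∂y' |_{x=5} = 0, i.e. y'(5) = 0.
Compute y'(x) = A k sinh(k x) + B k cosh(k x), so
    y'(5) = A k sinh(k·5) + B k cosh(k·5) = 0
    ⇒ B = −A tanh(k·5) = 4 tanh(sqrt(12)·5).
Therefore the extremal is
    y(x) = −4 cosh(sqrt(12) x) + 4 tanh(sqrt(12)·5) sinh(sqrt(12) x).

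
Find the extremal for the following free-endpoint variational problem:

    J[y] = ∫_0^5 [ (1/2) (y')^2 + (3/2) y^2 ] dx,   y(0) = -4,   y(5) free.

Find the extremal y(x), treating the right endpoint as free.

The Lagrangian L = (1/2) (y')^2 + (3/2) y^2 gives
    ∂L/∂y = 3 y,   ∂L/∂y' = y'.
Euler-Lagrange: y'' − 3 y = 0.
With k = sqrt(3), the general solution is
    y(x) = A cosh(sqrt(3) x) + B sinh(sqrt(3) x).
Fixed left endpoint y(0) = -4 ⇒ A = -4.
The right endpoint x = 5 is free, so the natural (transversality) condition is ∂L/∂y' |_{x=5} = 0, i.e. y'(5) = 0.
Compute y'(x) = A k sinh(k x) + B k cosh(k x), so
    y'(5) = A k sinh(k·5) + B k cosh(k·5) = 0
    ⇒ B = −A tanh(k·5) = 4 tanh(sqrt(3)·5).
Therefore the extremal is
    y(x) = −4 cosh(sqrt(3) x) + 4 tanh(sqrt(3)·5) sinh(sqrt(3) x).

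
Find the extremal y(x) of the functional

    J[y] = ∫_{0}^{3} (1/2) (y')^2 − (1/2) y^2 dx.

The Lagrangian is L = (1/2) (y')^2 − (1/2) y^2.
Compute ∂L/∂y = -y, ∂L/∂y' = y'.
The Euler-Lagrange equation d/dx(∂L/∂y') − ∂L/∂y = 0 reduces to
    y'' + y = 0.
Its general solution is
    y(x) = A sin(x) + B cos(x),
with A, B fixed by the endpoint conditions.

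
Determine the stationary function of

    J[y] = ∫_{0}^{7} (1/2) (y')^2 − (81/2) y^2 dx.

The Lagrangian is L = (1/2) (y')^2 − (81/2) y^2.
Compute ∂L/∂y = -81y, ∂L/∂y' = y'.
The Euler-Lagrange equation d/dx(∂L/∂y') − ∂L/∂y = 0 reduces to
    y'' + 81 y = 0.
Its general solution is
    y(x) = A sin(9x) + B cos(9x),
with A, B fixed by the endpoint conditions.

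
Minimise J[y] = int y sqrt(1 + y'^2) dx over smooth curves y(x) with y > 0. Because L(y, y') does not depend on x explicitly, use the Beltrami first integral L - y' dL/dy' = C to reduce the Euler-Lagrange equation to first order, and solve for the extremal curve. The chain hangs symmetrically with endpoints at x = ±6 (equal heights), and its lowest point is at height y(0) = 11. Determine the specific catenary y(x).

The Lagrangian L(y, y') = y sqrt(1 + y'^2) has no explicit x dependence, so the Beltrami identity applies:
    L − y' ∂L/∂y' = C.
Compute ∂L/∂y' = y · y' / sqrt(1 + y'^2). Then
    L − y' ∂L/∂y'
    = y sqrt(1 + y'^2) − y · y'^2 / sqrt(1 + y'^2)
    = y (1 + y'^2 − y'^2) / sqrt(1 + y'^2)
    = y / sqrt(1 + y'^2) = C.
Squaring gives y^2 = C^2 (1 + y'^2), i.e.
    y'^2 = y^2 / C^2 − 1.
Separating variables,
    dy / sqrt(y^2 − C^2) = dx / C,
and integrating gives arccosh(y / C) = (x − a)/C, so
    y(x) = C cosh((x − a)/C),
the catenary. The constants C and a are fixed by the two endpoint conditions (and, for the hanging-chain problem, the length constraint selects C).
Now fit the given data. The endpoints x = ±6 are symmetric at equal height, so the catenary is even about its minimum: a = 0 and y(x) = C cosh(x/C). The lowest point is y(0) = C cosh(0) = C, and we are told y(0) = 11, so C = 11. Therefore
    y(x) = 11 cosh(x/11),
and at the endpoints
    y(±6) = 11 cosh(6/11).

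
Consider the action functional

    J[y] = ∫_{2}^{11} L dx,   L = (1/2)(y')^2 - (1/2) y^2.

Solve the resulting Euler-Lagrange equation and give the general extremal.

The Lagrangian is L = (1/2)(y')^2 - (1/2) y^2.
∂L/∂y = -y.
∂L/∂y' = y'.
The Euler-Lagrange equation d/dx(∂L/∂y') − ∂L/∂y = 0 becomes:
    y'' + y = 0
General solution: y(x) = A sin(x) + B cos(x), where A and B are arbitrary constants fixed by the endpoint conditions.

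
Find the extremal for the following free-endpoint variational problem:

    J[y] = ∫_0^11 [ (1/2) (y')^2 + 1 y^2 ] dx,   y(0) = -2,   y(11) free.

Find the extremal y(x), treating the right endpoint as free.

The Lagrangian L = (1/2) (y')^2 + 1 y^2 gives
    ∂L/∂y = 2 y,   ∂L/∂y' = y'.
Euler-Lagrange: y'' − 2 y = 0.
With k = sqrt(2), the general solution is
    y(x) = A cosh(sqrt(2) x) + B sinh(sqrt(2) x).
Fixed left endpoint y(0) = -2 ⇒ A = -2.
The right endpoint x = 11 is free, so the natural (transversality) condition is ∂L/∂y' |_{x=11} = 0, i.e. y'(11) = 0.
Compute y'(x) = A k sinh(k x) + B k cosh(k x), so
    y'(11) = A k sinh(k·11) + B k cosh(k·11) = 0
    ⇒ B = −A tanh(k·11) = 2 tanh(sqrt(2)·11).
Therefore the extremal is
    y(x) = −2 cosh(sqrt(2) x) + 2 tanh(sqrt(2)·11) sinh(sqrt(2) x).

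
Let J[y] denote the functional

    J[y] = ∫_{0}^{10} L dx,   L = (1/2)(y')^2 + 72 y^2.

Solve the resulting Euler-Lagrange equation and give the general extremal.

The Lagrangian is L = (1/2)(y')^2 + 72 y^2.
∂L/∂y = 144y.
∂L/∂y' = y'.
The Euler-Lagrange equation d/dx(∂L/∂y') − ∂L/∂y = 0 becomes:
    y'' - 144 y = 0
General solution: y(x) = A e^(12x) + B e^(-12x), where A and B are arbitrary constants fixed by the endpoint conditions.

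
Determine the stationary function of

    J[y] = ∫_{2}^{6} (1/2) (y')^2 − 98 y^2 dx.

The Lagrangian is L = (1/2) (y')^2 − 98 y^2.
Compute ∂L/∂y = -196y, ∂L/∂y' = y'.
The Euler-Lagrange equation d/dx(∂L/∂y') − ∂L/∂y = 0 reduces to
    y'' + 196 y = 0.
Its general solution is
    y(x) = A sin(14x) + B cos(14x),
with A, B fixed by the endpoint conditions.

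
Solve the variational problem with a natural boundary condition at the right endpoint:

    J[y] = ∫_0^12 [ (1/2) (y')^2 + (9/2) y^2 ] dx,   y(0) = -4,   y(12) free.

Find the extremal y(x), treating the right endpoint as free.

The Lagrangian L = (1/2) (y')^2 + (9/2) y^2 gives
    ∂L/∂y = 9 y,   ∂L/∂y' = y'.
Euler-Lagrange: y'' − 9 y = 0.
With k = 3, the general solution is
    y(x) = A cosh(3 x) + B sinh(3 x).
Fixed left endpoint y(0) = -4 ⇒ A = -4.
The right endpoint x = 12 is free, so the natural (transversality) condition is ∂L/∂y' |_{x=12} = 0, i.e. y'(12) = 0.
Compute y'(x) = A k sinh(k x) + B k cosh(k x), so
    y'(12) = A k sinh(k·12) + B k cosh(k·12) = 0
    ⇒ B = −A tanh(k·12) = 4 tanh(3·12).
Therefore the extremal is
    y(x) = −4 cosh(3 x) + 4 tanh(3·12) sinh(3 x).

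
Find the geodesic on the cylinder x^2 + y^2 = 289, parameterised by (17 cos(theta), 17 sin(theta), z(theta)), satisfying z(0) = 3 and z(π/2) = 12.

Parameterise the cylinder of radius R = 17 as
    r(θ) = (17 cos θ, 17 sin θ, z(θ)).
The arc-length element is
    ds = sqrt(289 + (dz/dθ)^2) dθ,
so the Lagrangian is L = sqrt(289 + z'^2).
L depends on z' only, not on z or θ, so ∂L/∂z = 0 and
    ∂L/∂z' = z' / sqrt(289 + z'^2).
The Euler-Lagrange equation gives
    d/dθ( z' / sqrt(289 + z'^2) ) = 0,
so z' is constant. Integrating once:
    z(θ) = a θ + b,
a helix on the cylinder (a straight line when the cylinder is unrolled). The constants a, b are determined by the endpoint conditions.
With endpoint conditions z(0) = 3 and z(π/2) = 12: from z(0) = b we get b = 3, and a·π/2 + 3 = 12 gives a = 18/π, so
    z(θ) = (18/π) θ + 3.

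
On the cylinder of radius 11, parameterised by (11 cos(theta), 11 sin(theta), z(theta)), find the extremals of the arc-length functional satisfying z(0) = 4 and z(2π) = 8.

Parameterise the cylinder of radius R = 11 as
    r(θ) = (11 cos θ, 11 sin θ, z(θ)).
The arc-length element is
    ds = sqrt(121 + (dz/dθ)^2) dθ,
so the Lagrangian is L = sqrt(121 + z'^2).
L depends on z' only, not on z or θ, so ∂L/∂z = 0 and
    ∂L/∂z' = z' / sqrt(121 + z'^2).
The Euler-Lagrange equation gives
    d/dθ( z' / sqrt(121 + z'^2) ) = 0,
so z' is constant. Integrating once:
    z(θ) = a θ + b,
a helix on the cylinder (a straight line when the cylinder is unrolled). The constants a, b are determined by the endpoint conditions.
With endpoint conditions z(0) = 4 and z(2π) = 8: from z(0) = b we get b = 4, and a·2π + 4 = 8 gives a = 2/π, so
    z(θ) = (2/π) θ + 4.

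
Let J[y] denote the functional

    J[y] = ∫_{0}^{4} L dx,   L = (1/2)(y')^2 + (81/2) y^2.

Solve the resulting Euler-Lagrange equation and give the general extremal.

The Lagrangian is L = (1/2)(y')^2 + (81/2) y^2.
∂L/∂y = 81y.
∂L/∂y' = y'.
The Euler-Lagrange equation d/dx(∂L/∂y') − ∂L/∂y = 0 becomes:
    y'' - 81 y = 0
General solution: y(x) = A e^(9x) + B e^(-9x), where A and B are arbitrary constants fixed by the endpoint conditions.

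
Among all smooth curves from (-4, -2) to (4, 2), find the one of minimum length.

Arc-length functional: J[y] = ∫ sqrt(1 + (y')^2) dx.
Lagrangian L = sqrt(1 + (y')^2) has no explicit y dependence, so ∂L/∂y = 0 and the Euler-Lagrange equation gives
    d/dx( y' / sqrt(1 + (y')^2) ) = 0  ⇒  y' / sqrt(1 + (y')^2) = const.
Hence y' is constant, so y(x) is affine.
Fitting the endpoints (-4, -2) and (4, 2):
    slope m = (2 − (-2)) / (4 − (-4)) = 1/2,
    intercept c = (-2) − m·(-4) = 0.
Extremal: y(x) = (1/2) x.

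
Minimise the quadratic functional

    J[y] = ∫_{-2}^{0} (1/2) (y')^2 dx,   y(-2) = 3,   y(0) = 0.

The Lagrangian is L = (1/2) (y')^2.
Compute ∂L/∂y = 0, ∂L/∂y' = y'.
The Euler-Lagrange equation d/dx(∂L/∂y') − ∂L/∂y = 0 reduces to
    y'' = 0.
Its general solution is
    y(x) = A x + B,
with A, B fixed by the endpoint conditions.
Applying the endpoint conditions y(-2) = 3 and y(0) = 0: solve A·-2 + B = 3 and A·0 + B = 0. Subtracting gives A(0 − -2) = 0 − 3, so A = -3/2, and B = 3 − A·-2 = 0. Therefore
    y(x) = (-3/2) x.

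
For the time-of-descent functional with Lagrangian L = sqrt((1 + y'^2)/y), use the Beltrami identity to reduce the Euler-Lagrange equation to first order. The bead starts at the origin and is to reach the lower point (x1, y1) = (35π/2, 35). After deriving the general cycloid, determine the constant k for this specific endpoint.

The Lagrangian L = sqrt((1 + y'^2) / y) has no explicit x dependence, so the Beltrami identity applies:
    L − y' ∂L/∂y' = C.
Compute ∂L/∂y' = y' / sqrt(y (1 + y'^2)).
Substitute:
    sqrt((1 + y'^2)/y) − y'·y' / sqrt(y (1 + y'^2))
    = (1 + y'^2) / sqrt(y (1 + y'^2)) − y'^2 / sqrt(y (1 + y'^2))
    = 1 / sqrt(y (1 + y'^2)) = C.
Squaring and rearranging gives the first integral
    y (1 + y'^2) = 1/C^2 =: k   (constant).
Solving this first-order ODE by the substitution
    y = (k/2)(1 − cos θ)
yields the cycloid parameterisation
    x(θ) = (k/2)(θ − sin θ),   y(θ) = (k/2)(1 − cos θ).
The constant k is fixed by the endpoint condition.
Now fit the given lower endpoint (x1, y1) = (35π/2, 35). At the bottom of the first arch (θ = π), the parametric equations give
    y(π) = (k/2)(1 − cos π) = k,
    x(π) = (k/2)(π − sin π) = kπ/2.
Matching y(π) = 35 gives k = 35, consistent with x(π) = 35π/2. Therefore the specific cycloid is
    x(θ) = (35/2)(θ − sin θ),   y(θ) = (35/2)(1 − cos θ).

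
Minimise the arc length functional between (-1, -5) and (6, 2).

Arc-length functional: J[y] = ∫ sqrt(1 + (y')^2) dx.
Lagrangian L = sqrt(1 + (y')^2) has no explicit y dependence, so ∂L/∂y = 0 and the Euler-Lagrange equation gives
    d/dx( y' / sqrt(1 + (y')^2) ) = 0  ⇒  y' / sqrt(1 + (y')^2) = const.
Hence y' is constant, so y(x) is affine.
Fitting the endpoints (-1, -5) and (6, 2):
    slope m = (2 − (-5)) / (6 − (-1)) = 1,
    intercept c = (-5) − m·(-1) = -4.
Extremal: y(x) = x - 4.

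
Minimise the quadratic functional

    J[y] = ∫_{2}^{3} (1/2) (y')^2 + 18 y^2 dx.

The Lagrangian is L = (1/2) (y')^2 + 18 y^2.
Compute ∂L/∂y = 36y, ∂L/∂y' = y'.
The Euler-Lagrange equation d/dx(∂L/∂y') − ∂L/∂y = 0 reduces to
    y'' − 36 y = 0.
Its general solution is
    y(x) = A e^(6x) + B e^(−6x),
with A, B fixed by the endpoint conditions.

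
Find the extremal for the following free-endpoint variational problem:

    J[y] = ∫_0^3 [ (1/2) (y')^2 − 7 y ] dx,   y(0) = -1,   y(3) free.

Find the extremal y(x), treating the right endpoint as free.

The Lagrangian L = (1/2) (y')^2 − 7 y gives
    ∂L/∂y = −7,   ∂L/∂y' = y'.
Euler-Lagrange: d/dx(y') − (−7) = 0, i.e. y'' + 7 = 0, so
    y(x) = −(7/2) x^2 + C1 x + C2.
Fixed left endpoint y(0) = -1 ⇒ C2 = -1.
The right endpoint x = 3 is free, so the natural (transversality) condition is ∂L/∂y' |_{x=3} = 0, i.e. y'(3) = 0.
Compute y'(x) = −7 x + C1, so y'(3) = −21 + C1 = 0 ⇒ C1 = 21.
Therefore the extremal is
    y(x) = −(7/2) x^2 + 21 x − 1.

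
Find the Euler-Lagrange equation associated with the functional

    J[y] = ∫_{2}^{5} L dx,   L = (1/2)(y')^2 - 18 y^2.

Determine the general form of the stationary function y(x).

The Lagrangian is L = (1/2)(y')^2 - 18 y^2.
∂L/∂y = -36y.
∂L/∂y' = y'.
The Euler-Lagrange equation d/dx(∂L/∂y') − ∂L/∂y = 0 becomes:
    y'' + 36 y = 0
General solution: y(x) = A sin(6x) + B cos(6x), where A and B are arbitrary constants fixed by the endpoint conditions.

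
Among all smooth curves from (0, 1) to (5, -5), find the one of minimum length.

Arc-length functional: J[y] = ∫ sqrt(1 + (y')^2) dx.
Lagrangian L = sqrt(1 + (y')^2) has no explicit y dependence, so ∂L/∂y = 0 and the Euler-Lagrange equation gives
    d/dx( y' / sqrt(1 + (y')^2) ) = 0  ⇒  y' / sqrt(1 + (y')^2) = const.
Hence y' is constant, so y(x) is affine.
Fitting the endpoints (0, 1) and (5, -5):
    slope m = ((-5) − 1) / (5 − 0) = -6/5,
    intercept c = 1 − m·0 = 1.
Extremal: y(x) = (-6/5) x + 1.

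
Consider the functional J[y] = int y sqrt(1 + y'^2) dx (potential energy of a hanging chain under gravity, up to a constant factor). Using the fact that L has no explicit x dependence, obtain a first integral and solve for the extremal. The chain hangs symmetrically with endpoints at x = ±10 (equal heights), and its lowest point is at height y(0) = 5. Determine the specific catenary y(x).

The Lagrangian L(y, y') = y sqrt(1 + y'^2) has no explicit x dependence, so the Beltrami identity applies:
    L − y' ∂L/∂y' = C.
Compute ∂L/∂y' = y · y' / sqrt(1 + y'^2). Then
    L − y' ∂L/∂y'
    = y sqrt(1 + y'^2) − y · y'^2 / sqrt(1 + y'^2)
    = y (1 + y'^2 − y'^2) / sqrt(1 + y'^2)
    = y / sqrt(1 + y'^2) = C.
Squaring gives y^2 = C^2 (1 + y'^2), i.e.
    y'^2 = y^2 / C^2 − 1.
Separating variables,
    dy / sqrt(y^2 − C^2) = dx / C,
and integrating gives arccosh(y / C) = (x − a)/C, so
    y(x) = C cosh((x − a)/C),
the catenary. The constants C and a are fixed by the two endpoint conditions (and, for the hanging-chain problem, the length constraint selects C).
Now fit the given data. The endpoints x = ±10 are symmetric at equal height, so the catenary is even about its minimum: a = 0 and y(x) = C cosh(x/C). The lowest point is y(0) = C cosh(0) = C, and we are told y(0) = 5, so C = 5. Therefore
    y(x) = 5 cosh(x/5),
and at the endpoints
    y(±10) = 5 cosh(10/5).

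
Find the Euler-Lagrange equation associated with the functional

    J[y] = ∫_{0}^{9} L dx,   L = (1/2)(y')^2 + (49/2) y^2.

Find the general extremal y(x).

The Lagrangian is L = (1/2)(y')^2 + (49/2) y^2.
∂L/∂y = 49y.
∂L/∂y' = y'.
The Euler-Lagrange equation d/dx(∂L/∂y') − ∂L/∂y = 0 becomes:
    y'' - 49 y = 0
General solution: y(x) = A e^(7x) + B e^(-7x), where A and B are arbitrary constants fixed by the endpoint conditions.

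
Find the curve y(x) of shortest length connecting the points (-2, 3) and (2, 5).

Arc-length functional: J[y] = ∫ sqrt(1 + (y')^2) dx.
Lagrangian L = sqrt(1 + (y')^2) has no explicit y dependence, so ∂L/∂y = 0 and the Euler-Lagrange equation gives
    d/dx( y' / sqrt(1 + (y')^2) ) = 0  ⇒  y' / sqrt(1 + (y')^2) = const.
Hence y' is constant, so y(x) is affine.
Fitting the endpoints (-2, 3) and (2, 5):
    slope m = (5 − 3) / (2 − (-2)) = 1/2,
    intercept c = 3 − m·(-2) = 4.
Extremal: y(x) = (1/2) x + 4.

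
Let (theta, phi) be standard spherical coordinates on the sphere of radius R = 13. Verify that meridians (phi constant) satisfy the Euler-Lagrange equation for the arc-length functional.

On the sphere of radius R = 13 with spherical coordinates (θ, φ), the induced metric is
    ds^2 = 169(dθ^2 + sin^2(θ) dφ^2).
Using θ as the parameter, the arc-length functional becomes
    J[φ] = ∫ 13 sqrt(1 + sin^2(θ) (dφ/dθ)^2) dθ.
So L = 13 sqrt(1 + sin^2(θ) φ'^2). Compute
    ∂L/∂φ = 0  (L has no explicit φ dependence),
    ∂L/∂φ' = 13 sin^2(θ) φ' / sqrt(1 + sin^2(θ) φ'^2).
For the candidate φ(θ) = c (constant), φ' = 0, so ∂L/∂φ' evaluated along the candidate vanishes, and ∂L/∂φ is identically zero. Hence
    d/dθ(∂L/∂φ') − ∂L/∂φ = 0
is satisfied. Therefore meridians φ = const are extremals of arc length — they are geodesics on the sphere.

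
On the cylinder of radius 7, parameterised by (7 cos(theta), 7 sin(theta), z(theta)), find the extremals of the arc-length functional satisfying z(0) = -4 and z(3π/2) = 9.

Parameterise the cylinder of radius R = 7 as
    r(θ) = (7 cos θ, 7 sin θ, z(θ)).
The arc-length element is
    ds = sqrt(49 + (dz/dθ)^2) dθ,
so the Lagrangian is L = sqrt(49 + z'^2).
L depends on z' only, not on z or θ, so ∂L/∂z = 0 and
    ∂L/∂z' = z' / sqrt(49 + z'^2).
The Euler-Lagrange equation gives
    d/dθ( z' / sqrt(49 + z'^2) ) = 0,
so z' is constant. Integrating once:
    z(θ) = a θ + b,
a helix on the cylinder (a straight line when the cylinder is unrolled). The constants a, b are determined by the endpoint conditions.
With endpoint conditions z(0) = -4 and z(3π/2) = 9: from z(0) = b we get b = -4, and a·3π/2 + -4 = 9 gives a = 26/(3π), so
    z(θ) = (26/(3π)) θ − 4.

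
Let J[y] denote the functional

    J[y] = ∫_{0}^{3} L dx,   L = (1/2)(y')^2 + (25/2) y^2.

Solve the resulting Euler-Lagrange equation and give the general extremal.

The Lagrangian is L = (1/2)(y')^2 + (25/2) y^2.
∂L/∂y = 25y.
∂L/∂y' = y'.
The Euler-Lagrange equation d/dx(∂L/∂y') − ∂L/∂y = 0 becomes:
    y'' - 25 y = 0
General solution: y(x) = A e^(5x) + B e^(-5x), where A and B are arbitrary constants fixed by the endpoint conditions.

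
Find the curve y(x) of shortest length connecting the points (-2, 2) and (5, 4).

Arc-length functional: J[y] = ∫ sqrt(1 + (y')^2) dx.
Lagrangian L = sqrt(1 + (y')^2) has no explicit y dependence, so ∂L/∂y = 0 and the Euler-Lagrange equation gives
    d/dx( y' / sqrt(1 + (y')^2) ) = 0  ⇒  y' / sqrt(1 + (y')^2) = const.
Hence y' is constant, so y(x) is affine.
Fitting the endpoints (-2, 2) and (5, 4):
    slope m = (4 − 2) / (5 − (-2)) = 2/7,
    intercept c = 2 − m·(-2) = 18/7.
Extremal: y(x) = (2/7) x + 18/7.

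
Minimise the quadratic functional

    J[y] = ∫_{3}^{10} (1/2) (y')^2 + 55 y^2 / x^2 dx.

The Lagrangian is L = (1/2) (y')^2 + 55 y^2 / x^2.
Compute ∂L/∂y = 110y/x^2, ∂L/∂y' = y'.
The Euler-Lagrange equation d/dx(∂L/∂y') − ∂L/∂y = 0 reduces to
    y'' − 110/x^2 · y = 0  (x > 0).
Its general solution is
    y(x) = A x^11 + B x^(-10),
with A, B fixed by the endpoint conditions.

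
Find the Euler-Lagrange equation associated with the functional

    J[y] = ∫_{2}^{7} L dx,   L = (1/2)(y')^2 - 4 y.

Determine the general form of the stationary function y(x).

The Lagrangian is L = (1/2)(y')^2 - 4 y.
∂L/∂y = -4.
∂L/∂y' = y'.
The Euler-Lagrange equation d/dx(∂L/∂y') − ∂L/∂y = 0 becomes:
    y'' + 4 = 0
General solution: y(x) = -2 x^2 + A x + B, where A and B are arbitrary constants fixed by the endpoint conditions.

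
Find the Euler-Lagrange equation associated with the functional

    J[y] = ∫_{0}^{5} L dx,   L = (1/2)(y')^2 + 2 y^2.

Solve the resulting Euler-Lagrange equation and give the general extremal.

The Lagrangian is L = (1/2)(y')^2 + 2 y^2.
∂L/∂y = 4y.
∂L/∂y' = y'.
The Euler-Lagrange equation d/dx(∂L/∂y') − ∂L/∂y = 0 becomes:
    y'' - 4 y = 0
General solution: y(x) = A e^(2x) + B e^(-2x), where A and B are arbitrary constants fixed by the endpoint conditions.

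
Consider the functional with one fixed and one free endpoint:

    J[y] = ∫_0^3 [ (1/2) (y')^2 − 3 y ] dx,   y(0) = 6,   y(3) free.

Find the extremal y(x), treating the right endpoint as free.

The Lagrangian L = (1/2) (y')^2 − 3 y gives
    ∂L/∂y = −3,   ∂L/∂y' = y'.
Euler-Lagrange: d/dx(y') − (−3) = 0, i.e. y'' + 3 = 0, so
    y(x) = −(3/2) x^2 + C1 x + C2.
Fixed left endpoint y(0) = 6 ⇒ C2 = 6.
The right endpoint x = 3 is free, so the natural (transversality) condition is ∂L/∂y' |_{x=3} = 0, i.e. y'(3) = 0.
Compute y'(x) = −3 x + C1, so y'(3) = −9 + C1 = 0 ⇒ C1 = 9.
Therefore the extremal is
    y(x) = −(3/2) x^2 + 9 x + 6.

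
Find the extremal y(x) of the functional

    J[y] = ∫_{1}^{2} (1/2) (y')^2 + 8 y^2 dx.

The Lagrangian is L = (1/2) (y')^2 + 8 y^2.
Compute ∂L/∂y = 16y, ∂L/∂y' = y'.
The Euler-Lagrange equation d/dx(∂L/∂y') − ∂L/∂y = 0 reduces to
    y'' − 16 y = 0.
Its general solution is
    y(x) = A e^(4x) + B e^(−4x),
with A, B fixed by the endpoint conditions.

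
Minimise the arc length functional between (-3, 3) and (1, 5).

Arc-length functional: J[y] = ∫ sqrt(1 + (y')^2) dx.
Lagrangian L = sqrt(1 + (y')^2) has no explicit y dependence, so ∂L/∂y = 0 and the Euler-Lagrange equation gives
    d/dx( y' / sqrt(1 + (y')^2) ) = 0  ⇒  y' / sqrt(1 + (y')^2) = const.
Hence y' is constant, so y(x) is affine.
Fitting the endpoints (-3, 3) and (1, 5):
    slope m = (5 − 3) / (1 − (-3)) = 1/2,
    intercept c = 3 − m·(-3) = 9/2.
Extremal: y(x) = (1/2) x + 9/2.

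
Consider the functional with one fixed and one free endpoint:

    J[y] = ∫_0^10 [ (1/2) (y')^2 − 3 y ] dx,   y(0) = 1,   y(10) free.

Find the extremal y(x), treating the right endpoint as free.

The Lagrangian L = (1/2) (y')^2 − 3 y gives
    ∂L/∂y = −3,   ∂L/∂y' = y'.
Euler-Lagrange: d/dx(y') − (−3) = 0, i.e. y'' + 3 = 0, so
    y(x) = −(3/2) x^2 + C1 x + C2.
Fixed left endpoint y(0) = 1 ⇒ C2 = 1.
The right endpoint x = 10 is free, so the natural (transversality) condition is ∂L/∂y' |_{x=10} = 0, i.e. y'(10) = 0.
Compute y'(x) = −3 x + C1, so y'(10) = −30 + C1 = 0 ⇒ C1 = 30.
Therefore the extremal is
    y(x) = −(3/2) x^2 + 30 x + 1.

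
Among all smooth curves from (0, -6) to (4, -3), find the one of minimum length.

Arc-length functional: J[y] = ∫ sqrt(1 + (y')^2) dx.
Lagrangian L = sqrt(1 + (y')^2) has no explicit y dependence, so ∂L/∂y = 0 and the Euler-Lagrange equation gives
    d/dx( y' / sqrt(1 + (y')^2) ) = 0  ⇒  y' / sqrt(1 + (y')^2) = const.
Hence y' is constant, so y(x) is affine.
Fitting the endpoints (0, -6) and (4, -3):
    slope m = ((-3) − (-6)) / (4 − 0) = 3/4,
    intercept c = (-6) − m·0 = -6.
Extremal: y(x) = (3/4) x - 6.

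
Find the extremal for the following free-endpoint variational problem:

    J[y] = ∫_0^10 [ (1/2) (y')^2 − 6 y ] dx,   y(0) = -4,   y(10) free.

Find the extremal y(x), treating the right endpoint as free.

The Lagrangian L = (1/2) (y')^2 − 6 y gives
    ∂L/∂y = −6,   ∂L/∂y' = y'.
Euler-Lagrange: d/dx(y') − (−6) = 0, i.e. y'' + 6 = 0, so
    y(x) = −(6/2) x^2 + C1 x + C2.
Fixed left endpoint y(0) = -4 ⇒ C2 = -4.
The right endpoint x = 10 is free, so the natural (transversality) condition is ∂L/∂y' |_{x=10} = 0, i.e. y'(10) = 0.
Compute y'(x) = −6 x + C1, so y'(10) = −60 + C1 = 0 ⇒ C1 = 60.
Therefore the extremal is
    y(x) = −3 x^2 + 60 x − 4.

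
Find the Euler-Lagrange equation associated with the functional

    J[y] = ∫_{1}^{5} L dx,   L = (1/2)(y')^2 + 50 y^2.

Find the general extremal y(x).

The Lagrangian is L = (1/2)(y')^2 + 50 y^2.
∂L/∂y = 100y.
∂L/∂y' = y'.
The Euler-Lagrange equation d/dx(∂L/∂y') − ∂L/∂y = 0 becomes:
    y'' - 100 y = 0
General solution: y(x) = A e^(10x) + B e^(-10x), where A and B are arbitrary constants fixed by the endpoint conditions.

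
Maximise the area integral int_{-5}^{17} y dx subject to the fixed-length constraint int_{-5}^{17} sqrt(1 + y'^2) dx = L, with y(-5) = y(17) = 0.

Set up the augmented Lagrangian using a multiplier λ for the length constraint:
    F(y, y') = y − λ sqrt(1 + y'^2).
F has no explicit x dependence, so the Beltrami identity yields a first integral
    F − y' ∂F/∂y' = C.
Compute ∂F/∂y' = −λ y' / sqrt(1 + y'^2). Then
    y − λ sqrt(1 + y'^2) + λ y'^2 / sqrt(1 + y'^2) = C
    ⇒  y − λ / sqrt(1 + y'^2) = C.
Solving for y' and integrating gives
    (x − a)^2 + (y − b)^2 = λ^2,
a circular arc of radius λ. The constants a, b are determined by the endpoint conditions y(-5) = y(17) = 0, and λ is fixed implicitly by the length constraint
    ∫_{-5}^{17} sqrt(1 + y'^2) dx = L.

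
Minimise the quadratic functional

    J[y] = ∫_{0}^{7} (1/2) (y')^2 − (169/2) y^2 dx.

The Lagrangian is L = (1/2) (y')^2 − (169/2) y^2.
Compute ∂L/∂y = -169y, ∂L/∂y' = y'.
The Euler-Lagrange equation d/dx(∂L/∂y') − ∂L/∂y = 0 reduces to
    y'' + 169 y = 0.
Its general solution is
    y(x) = A sin(13x) + B cos(13x),
with A, B fixed by the endpoint conditions.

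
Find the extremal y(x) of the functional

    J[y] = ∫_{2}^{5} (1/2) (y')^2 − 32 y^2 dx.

The Lagrangian is L = (1/2) (y')^2 − 32 y^2.
Compute ∂L/∂y = -64y, ∂L/∂y' = y'.
The Euler-Lagrange equation d/dx(∂L/∂y') − ∂L/∂y = 0 reduces to
    y'' + 64 y = 0.
Its general solution is
    y(x) = A sin(8x) + B cos(8x),
with A, B fixed by the endpoint conditions.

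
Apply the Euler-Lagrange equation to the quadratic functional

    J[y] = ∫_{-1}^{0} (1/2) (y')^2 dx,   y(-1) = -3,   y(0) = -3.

The Lagrangian is L = (1/2) (y')^2.
Compute ∂L/∂y = 0, ∂L/∂y' = y'.
The Euler-Lagrange equation d/dx(∂L/∂y') − ∂L/∂y = 0 reduces to
    y'' = 0.
Its general solution is
    y(x) = A x + B,
with A, B fixed by the endpoint conditions.
Applying the endpoint conditions y(-1) = -3 and y(0) = -3: solve A·-1 + B = -3 and A·0 + B = -3. Subtracting gives A(0 − -1) = -3 − -3, so A = 0, and B = -3 − A·-1 = -3. Therefore
    y(x) = -3.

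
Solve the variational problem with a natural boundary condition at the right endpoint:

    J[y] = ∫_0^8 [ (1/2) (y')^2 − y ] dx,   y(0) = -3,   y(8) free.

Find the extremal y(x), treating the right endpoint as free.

The Lagrangian L = (1/2) (y')^2 − y gives
    ∂L/∂y = −1,   ∂L/∂y' = y'.
Euler-Lagrange: d/dx(y') − (−1) = 0, i.e. y'' + 1 = 0, so
    y(x) = −(1/2) x^2 + C1 x + C2.
Fixed left endpoint y(0) = -3 ⇒ C2 = -3.
The right endpoint x = 8 is free, so the natural (transversality) condition is ∂L/∂y' |_{x=8} = 0, i.e. y'(8) = 0.
Compute y'(x) = −1 x + C1, so y'(8) = −8 + C1 = 0 ⇒ C1 = 8.
Therefore the extremal is
    y(x) = −x^2/2 + 8 x − 3.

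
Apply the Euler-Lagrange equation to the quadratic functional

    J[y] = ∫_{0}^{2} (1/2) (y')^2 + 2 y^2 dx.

The Lagrangian is L = (1/2) (y')^2 + 2 y^2.
Compute ∂L/∂y = 4y, ∂L/∂y' = y'.
The Euler-Lagrange equation d/dx(∂L/∂y') − ∂L/∂y = 0 reduces to
    y'' − 4 y = 0.
Its general solution is
    y(x) = A e^(2x) + B e^(−2x),
with A, B fixed by the endpoint conditions.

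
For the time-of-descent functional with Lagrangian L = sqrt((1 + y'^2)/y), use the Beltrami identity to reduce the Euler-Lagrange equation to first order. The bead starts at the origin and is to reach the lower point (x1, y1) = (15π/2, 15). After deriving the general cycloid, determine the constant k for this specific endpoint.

The Lagrangian L = sqrt((1 + y'^2) / y) has no explicit x dependence, so the Beltrami identity applies:
    L − y' ∂L/∂y' = C.
Compute ∂L/∂y' = y' / sqrt(y (1 + y'^2)).
Substitute:
    sqrt((1 + y'^2)/y) − y'·y' / sqrt(y (1 + y'^2))
    = (1 + y'^2) / sqrt(y (1 + y'^2)) − y'^2 / sqrt(y (1 + y'^2))
    = 1 / sqrt(y (1 + y'^2)) = C.
Squaring and rearranging gives the first integral
    y (1 + y'^2) = 1/C^2 =: k   (constant).
Solving this first-order ODE by the substitution
    y = (k/2)(1 − cos θ)
yields the cycloid parameterisation
    x(θ) = (k/2)(θ − sin θ),   y(θ) = (k/2)(1 − cos θ).
The constant k is fixed by the endpoint condition.
Now fit the given lower endpoint (x1, y1) = (15π/2, 15). At the bottom of the first arch (θ = π), the parametric equations give
    y(π) = (k/2)(1 − cos π) = k,
    x(π) = (k/2)(π − sin π) = kπ/2.
Matching y(π) = 15 gives k = 15, consistent with x(π) = 15π/2. Therefore the specific cycloid is
    x(θ) = (15/2)(θ − sin θ),   y(θ) = (15/2)(1 − cos θ).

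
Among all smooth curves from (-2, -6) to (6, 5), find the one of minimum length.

Arc-length functional: J[y] = ∫ sqrt(1 + (y')^2) dx.
Lagrangian L = sqrt(1 + (y')^2) has no explicit y dependence, so ∂L/∂y = 0 and the Euler-Lagrange equation gives
    d/dx( y' / sqrt(1 + (y')^2) ) = 0  ⇒  y' / sqrt(1 + (y')^2) = const.
Hence y' is constant, so y(x) is affine.
Fitting the endpoints (-2, -6) and (6, 5):
    slope m = (5 − (-6)) / (6 − (-2)) = 11/8,
    intercept c = (-6) − m·(-2) = -13/4.
Extremal: y(x) = (11/8) x - 13/4.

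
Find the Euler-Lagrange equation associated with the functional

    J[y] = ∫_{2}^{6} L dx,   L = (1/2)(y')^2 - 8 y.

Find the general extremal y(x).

The Lagrangian is L = (1/2)(y')^2 - 8 y.
∂L/∂y = -8.
∂L/∂y' = y'.
The Euler-Lagrange equation d/dx(∂L/∂y') − ∂L/∂y = 0 becomes:
    y'' + 8 = 0
General solution: y(x) = -4 x^2 + A x + B, where A and B are arbitrary constants fixed by the endpoint conditions.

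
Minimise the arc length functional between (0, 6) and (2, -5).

Arc-length functional: J[y] = ∫ sqrt(1 + (y')^2) dx.
Lagrangian L = sqrt(1 + (y')^2) has no explicit y dependence, so ∂L/∂y = 0 and the Euler-Lagrange equation gives
    d/dx( y' / sqrt(1 + (y')^2) ) = 0  ⇒  y' / sqrt(1 + (y')^2) = const.
Hence y' is constant, so y(x) is affine.
Fitting the endpoints (0, 6) and (2, -5):
    slope m = ((-5) − 6) / (2 − 0) = -11/2,
    intercept c = 6 − m·0 = 6.
Extremal: y(x) = (-11/2) x + 6.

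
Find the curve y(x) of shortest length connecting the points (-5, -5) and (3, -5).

Arc-length functional: J[y] = ∫ sqrt(1 + (y')^2) dx.
Lagrangian L = sqrt(1 + (y')^2) has no explicit y dependence, so ∂L/∂y = 0 and the Euler-Lagrange equation gives
    d/dx( y' / sqrt(1 + (y')^2) ) = 0  ⇒  y' / sqrt(1 + (y')^2) = const.
Hence y' is constant, so y(x) is affine.
Fitting the endpoints (-5, -5) and (3, -5):
    slope m = ((-5) − (-5)) / (3 − (-5)) = 0,
    intercept c = (-5) − m·(-5) = -5.
Extremal: y(x) = -5.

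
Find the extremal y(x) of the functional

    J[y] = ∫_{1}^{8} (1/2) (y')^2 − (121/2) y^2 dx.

The Lagrangian is L = (1/2) (y')^2 − (121/2) y^2.
Compute ∂L/∂y = -121y, ∂L/∂y' = y'.
The Euler-Lagrange equation d/dx(∂L/∂y') − ∂L/∂y = 0 reduces to
    y'' + 121 y = 0.
Its general solution is
    y(x) = A sin(11x) + B cos(11x),
with A, B fixed by the endpoint conditions.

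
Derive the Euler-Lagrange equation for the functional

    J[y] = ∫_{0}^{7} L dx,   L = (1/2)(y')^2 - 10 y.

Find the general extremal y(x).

The Lagrangian is L = (1/2)(y')^2 - 10 y.
∂L/∂y = -10.
∂L/∂y' = y'.
The Euler-Lagrange equation d/dx(∂L/∂y') − ∂L/∂y = 0 becomes:
    y'' + 10 = 0
General solution: y(x) = -5 x^2 + A x + B, where A and B are arbitrary constants fixed by the endpoint conditions.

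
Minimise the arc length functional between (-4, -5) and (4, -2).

Arc-length functional: J[y] = ∫ sqrt(1 + (y')^2) dx.
Lagrangian L = sqrt(1 + (y')^2) has no explicit y dependence, so ∂L/∂y = 0 and the Euler-Lagrange equation gives
    d/dx( y' / sqrt(1 + (y')^2) ) = 0  ⇒  y' / sqrt(1 + (y')^2) = const.
Hence y' is constant, so y(x) is affine.
Fitting the endpoints (-4, -5) and (4, -2):
    slope m = ((-2) − (-5)) / (4 − (-4)) = 3/8,
    intercept c = (-5) − m·(-4) = -7/2.
Extremal: y(x) = (3/8) x - 7/2.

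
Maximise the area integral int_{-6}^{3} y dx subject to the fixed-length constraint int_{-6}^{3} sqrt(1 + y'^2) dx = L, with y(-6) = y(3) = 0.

Set up the augmented Lagrangian using a multiplier λ for the length constraint:
    F(y, y') = y − λ sqrt(1 + y'^2).
F has no explicit x dependence, so the Beltrami identity yields a first integral
    F − y' ∂F/∂y' = C.
Compute ∂F/∂y' = −λ y' / sqrt(1 + y'^2). Then
    y − λ sqrt(1 + y'^2) + λ y'^2 / sqrt(1 + y'^2) = C
    ⇒  y − λ / sqrt(1 + y'^2) = C.
Solving for y' and integrating gives
    (x − a)^2 + (y − b)^2 = λ^2,
a circular arc of radius λ. The constants a, b are determined by the endpoint conditions y(-6) = y(3) = 0, and λ is fixed implicitly by the length constraint
    ∫_{-6}^{3} sqrt(1 + y'^2) dx = L.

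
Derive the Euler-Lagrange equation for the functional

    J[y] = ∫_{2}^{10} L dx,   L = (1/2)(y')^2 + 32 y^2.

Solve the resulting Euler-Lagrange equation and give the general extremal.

The Lagrangian is L = (1/2)(y')^2 + 32 y^2.
∂L/∂y = 64y.
∂L/∂y' = y'.
The Euler-Lagrange equation d/dx(∂L/∂y') − ∂L/∂y = 0 becomes:
    y'' - 64 y = 0
General solution: y(x) = A e^(8x) + B e^(-8x), where A and B are arbitrary constants fixed by the endpoint conditions.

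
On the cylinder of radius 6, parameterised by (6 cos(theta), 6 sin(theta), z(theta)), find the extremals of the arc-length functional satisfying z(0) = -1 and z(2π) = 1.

Parameterise the cylinder of radius R = 6 as
    r(θ) = (6 cos θ, 6 sin θ, z(θ)).
The arc-length element is
    ds = sqrt(36 + (dz/dθ)^2) dθ,
so the Lagrangian is L = sqrt(36 + z'^2).
L depends on z' only, not on z or θ, so ∂L/∂z = 0 and
    ∂L/∂z' = z' / sqrt(36 + z'^2).
The Euler-Lagrange equation gives
    d/dθ( z' / sqrt(36 + z'^2) ) = 0,
so z' is constant. Integrating once:
    z(θ) = a θ + b,
a helix on the cylinder (a straight line when the cylinder is unrolled). The constants a, b are determined by the endpoint conditions.
With endpoint conditions z(0) = -1 and z(2π) = 1: from z(0) = b we get b = -1, and a·2π + -1 = 1 gives a = 1/π, so
    z(θ) = (1/π) θ − 1.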